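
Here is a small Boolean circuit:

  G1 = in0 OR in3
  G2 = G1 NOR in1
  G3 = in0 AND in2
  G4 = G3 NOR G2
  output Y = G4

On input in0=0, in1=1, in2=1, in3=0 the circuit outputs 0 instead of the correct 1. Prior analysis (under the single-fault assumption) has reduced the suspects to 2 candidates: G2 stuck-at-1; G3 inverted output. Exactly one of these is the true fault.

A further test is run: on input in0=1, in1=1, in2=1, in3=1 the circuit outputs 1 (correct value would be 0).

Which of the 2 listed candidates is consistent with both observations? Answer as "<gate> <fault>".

G3 inverted output

Evaluate each candidate on input in0=1, in1=1, in2=1, in3=1:
  G2 stuck-at-1: G1=1, G2=1 [stuck-at-1], G3=1, G4=0 → 0 — eliminated
  G3 inverted output: G1=1, G2=0, G3=0 [inverted output], G4=1 → 1 — matches
Only G3 inverted output reproduces the observed 1.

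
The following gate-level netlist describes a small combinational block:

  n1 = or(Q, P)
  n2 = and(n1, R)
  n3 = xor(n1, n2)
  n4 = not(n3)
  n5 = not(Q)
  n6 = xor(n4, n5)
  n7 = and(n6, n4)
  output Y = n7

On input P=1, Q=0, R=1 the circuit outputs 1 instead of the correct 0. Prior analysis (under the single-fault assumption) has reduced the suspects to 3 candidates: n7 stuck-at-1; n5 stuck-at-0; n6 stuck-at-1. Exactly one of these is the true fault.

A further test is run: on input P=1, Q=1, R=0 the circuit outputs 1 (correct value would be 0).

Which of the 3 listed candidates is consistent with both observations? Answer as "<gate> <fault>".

n7 stuck-at-1

Evaluate each candidate on input P=1, Q=1, R=0:
  n7 stuck-at-1: n1=1, n2=0, n3=1, n4=0, n5=0, n6=0, n7=1 [stuck-at-1] → 1 — matches
  n5 stuck-at-0: n1=1, n2=0, n3=1, n4=0, n5=0 [stuck-at-0], n6=0, n7=0 → 0 — eliminated
  n6 stuck-at-1: n1=1, n2=0, n3=1, n4=0, n5=0, n6=1 [stuck-at-1], n7=0 → 0 — eliminated
Only n7 stuck-at-1 reproduces the observed 1.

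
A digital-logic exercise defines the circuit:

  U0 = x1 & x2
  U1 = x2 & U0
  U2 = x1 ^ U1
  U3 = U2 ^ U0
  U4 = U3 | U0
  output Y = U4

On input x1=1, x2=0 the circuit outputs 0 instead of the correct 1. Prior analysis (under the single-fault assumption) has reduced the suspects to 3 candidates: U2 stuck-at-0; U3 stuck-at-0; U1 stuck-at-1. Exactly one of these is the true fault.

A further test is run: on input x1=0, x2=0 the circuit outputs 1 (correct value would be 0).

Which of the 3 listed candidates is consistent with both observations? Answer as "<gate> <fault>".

Evaluate each candidate on input x1=0, x2=0:
  U2 stuck-at-0: U0=0, U1=0, U2=0 [stuck-at-0], U3=0, U4=0 → 0 — eliminated
  U3 stuck-at-0: U0=0, U1=0, U2=0, U3=0 [stuck-at-0], U4=0 → 0 — eliminated
  U1 stuck-at-1: U0=0, U1=1 [stuck-at-1], U2=1, U3=1, U4=1 → 1 — matches
Only U1 stuck-at-1 reproduces the observed 1.

U1 stuck-at-1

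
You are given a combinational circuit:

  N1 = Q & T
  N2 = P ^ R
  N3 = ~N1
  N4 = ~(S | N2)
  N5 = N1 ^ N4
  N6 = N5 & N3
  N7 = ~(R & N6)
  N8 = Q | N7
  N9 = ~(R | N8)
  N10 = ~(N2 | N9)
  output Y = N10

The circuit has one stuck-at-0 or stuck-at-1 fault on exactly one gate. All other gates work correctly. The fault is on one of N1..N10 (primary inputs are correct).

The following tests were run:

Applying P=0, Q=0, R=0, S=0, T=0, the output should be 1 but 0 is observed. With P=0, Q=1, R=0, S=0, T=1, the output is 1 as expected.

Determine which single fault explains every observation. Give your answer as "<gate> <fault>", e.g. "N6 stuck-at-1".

N7 stuck-at-0

Fault-free values for test 1 (P=0, Q=0, R=0, S=0, T=0): N1=0, N2=0, N3=1, N4=1, N5=1, N6=1, N7=1, N8=1, N9=0, N10=1, giving Y=1. Observed 0.
Test 1: faults giving observed 0 are {N2 stuck-at-1, N7 stuck-at-0, N8 stuck-at-0, N9 stuck-at-1, N10 stuck-at-0}.
Test 2 (P=0, Q=1, R=0, S=0, T=1): fault-free N1=1, N2=0, N3=0, N4=1, N5=0, N6=0, N7=1, N8=1, N9=0, N10=1 → 1; observed 1. Eliminates N2 stuck-at-1, N8 stuck-at-0, N9 stuck-at-1, N10 stuck-at-0.
Only N7 stuck-at-0 is consistent with every test.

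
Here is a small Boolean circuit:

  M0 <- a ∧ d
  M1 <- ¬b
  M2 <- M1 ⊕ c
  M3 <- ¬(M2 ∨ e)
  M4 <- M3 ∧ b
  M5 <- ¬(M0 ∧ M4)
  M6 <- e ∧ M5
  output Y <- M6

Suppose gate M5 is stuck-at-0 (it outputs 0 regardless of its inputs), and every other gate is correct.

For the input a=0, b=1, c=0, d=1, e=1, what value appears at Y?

Propagate with M5 forced: M0=0, M1=0, M2=0, M3=0, M4=0, M5=0 [stuck-at-0], M6=0.
So Y = 0. (Without the fault it would be 1.)

0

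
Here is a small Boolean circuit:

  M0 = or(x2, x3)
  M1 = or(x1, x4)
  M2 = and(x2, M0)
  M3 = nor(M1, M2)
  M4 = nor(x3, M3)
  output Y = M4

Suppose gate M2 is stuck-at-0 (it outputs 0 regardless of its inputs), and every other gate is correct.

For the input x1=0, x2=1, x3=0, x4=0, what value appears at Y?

Propagate with M2 forced: M0=1, M1=0, M2=0 [stuck-at-0], M3=1, M4=0.
So Y = 0. (Without the fault it would be 1.)

0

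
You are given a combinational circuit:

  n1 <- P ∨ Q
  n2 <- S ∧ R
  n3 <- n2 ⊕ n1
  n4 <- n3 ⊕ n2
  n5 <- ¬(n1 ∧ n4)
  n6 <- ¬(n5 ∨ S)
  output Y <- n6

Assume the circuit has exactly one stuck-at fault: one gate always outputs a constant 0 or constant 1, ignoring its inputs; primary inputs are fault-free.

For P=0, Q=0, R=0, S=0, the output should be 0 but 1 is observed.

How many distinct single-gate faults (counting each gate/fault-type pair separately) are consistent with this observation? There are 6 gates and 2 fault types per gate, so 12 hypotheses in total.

Fault-free: n1=0, n2=0, n3=0, n4=0, n5=1, n6=0 → 0. Observed 1.
  n1 stuck-at-0: output 0 ✗
  n1 stuck-at-1: output 1 ✓
  n2 stuck-at-0: output 0 ✗
  n2 stuck-at-1: output 0 ✗
  n3 stuck-at-0: output 0 ✗
  n3 stuck-at-1: output 0 ✗
  n4 stuck-at-0: output 0 ✗
  n4 stuck-at-1: output 0 ✗
  n5 stuck-at-0: output 1 ✓
  n5 stuck-at-1: output 0 ✗
  n6 stuck-at-0: output 0 ✗
  n6 stuck-at-1: output 1 ✓
Consistent faults: {n1 stuck-at-1, n5 stuck-at-0, n6 stuck-at-1} — 3 in all.

3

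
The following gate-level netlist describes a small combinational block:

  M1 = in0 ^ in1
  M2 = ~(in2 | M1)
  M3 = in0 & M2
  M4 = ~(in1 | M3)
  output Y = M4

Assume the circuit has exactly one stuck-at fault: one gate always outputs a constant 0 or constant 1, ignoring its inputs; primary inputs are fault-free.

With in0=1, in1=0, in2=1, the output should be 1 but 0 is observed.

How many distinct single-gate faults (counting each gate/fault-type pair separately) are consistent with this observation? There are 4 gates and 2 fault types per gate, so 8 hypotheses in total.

3

Fault-free: M1=1, M2=0, M3=0, M4=1 → 1. Observed 0.
  M1 stuck-at-0: output 1 ✗
  M1 stuck-at-1: output 1 ✗
  M2 stuck-at-0: output 1 ✗
  M2 stuck-at-1: output 0 ✓
  M3 stuck-at-0: output 1 ✗
  M3 stuck-at-1: output 0 ✓
  M4 stuck-at-0: output 0 ✓
  M4 stuck-at-1: output 1 ✗
Consistent faults: {M2 stuck-at-1, M3 stuck-at-1, M4 stuck-at-0} — 3 in all.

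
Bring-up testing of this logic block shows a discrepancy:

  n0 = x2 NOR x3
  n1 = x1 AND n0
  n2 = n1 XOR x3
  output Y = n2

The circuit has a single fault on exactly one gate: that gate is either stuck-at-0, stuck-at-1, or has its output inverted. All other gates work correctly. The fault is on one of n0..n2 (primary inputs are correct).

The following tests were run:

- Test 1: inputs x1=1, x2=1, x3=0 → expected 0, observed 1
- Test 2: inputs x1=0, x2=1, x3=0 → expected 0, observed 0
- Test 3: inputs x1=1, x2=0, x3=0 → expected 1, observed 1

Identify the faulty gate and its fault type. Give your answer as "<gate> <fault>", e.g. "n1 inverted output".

n0 stuck-at-1

Fault-free values for test 1 (x1=1, x2=1, x3=0): n0=0, n1=0, n2=0, giving Y=0. Observed 1.
Test 1: faults giving observed 1 are {n0 stuck-at-1, n0 inverted output, n1 stuck-at-1, n1 inverted output, n2 stuck-at-1, n2 inverted output}.
Test 2 (x1=0, x2=1, x3=0): fault-free n0=0, n1=0, n2=0 → 0; observed 0. Eliminates n1 stuck-at-1, n1 inverted output, n2 stuck-at-1, n2 inverted output.
Test 3 (x1=1, x2=0, x3=0): fault-free n0=1, n1=1, n2=1 → 1; observed 1. Eliminates n0 inverted output.
Only n0 stuck-at-1 is consistent with every test.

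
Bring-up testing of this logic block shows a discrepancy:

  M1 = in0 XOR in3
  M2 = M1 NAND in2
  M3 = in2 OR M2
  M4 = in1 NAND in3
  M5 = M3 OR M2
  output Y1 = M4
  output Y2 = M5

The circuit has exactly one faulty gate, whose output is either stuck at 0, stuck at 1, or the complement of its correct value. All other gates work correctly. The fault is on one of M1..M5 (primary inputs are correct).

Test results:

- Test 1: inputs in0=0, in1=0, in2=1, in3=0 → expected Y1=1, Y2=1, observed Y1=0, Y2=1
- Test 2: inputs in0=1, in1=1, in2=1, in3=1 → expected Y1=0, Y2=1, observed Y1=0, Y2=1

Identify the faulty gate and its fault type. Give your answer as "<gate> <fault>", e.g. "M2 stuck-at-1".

Fault-free values for test 1 (in0=0, in1=0, in2=1, in3=0): M1=0, M2=1, M3=1, M4=1, M5=1, giving Y1=1, Y2=1. Observed Y1=0, Y2=1.
Test 1: faults giving observed Y1=0, Y2=1 are {M4 stuck-at-0, M4 inverted output}.
Test 2 (in0=1, in1=1, in2=1, in3=1): fault-free M1=0, M2=1, M3=1, M4=0, M5=1 → Y1=0, Y2=1; observed Y1=0, Y2=1. Eliminates M4 inverted output.
Only M4 stuck-at-0 is consistent with every test.

M4 stuck-at-0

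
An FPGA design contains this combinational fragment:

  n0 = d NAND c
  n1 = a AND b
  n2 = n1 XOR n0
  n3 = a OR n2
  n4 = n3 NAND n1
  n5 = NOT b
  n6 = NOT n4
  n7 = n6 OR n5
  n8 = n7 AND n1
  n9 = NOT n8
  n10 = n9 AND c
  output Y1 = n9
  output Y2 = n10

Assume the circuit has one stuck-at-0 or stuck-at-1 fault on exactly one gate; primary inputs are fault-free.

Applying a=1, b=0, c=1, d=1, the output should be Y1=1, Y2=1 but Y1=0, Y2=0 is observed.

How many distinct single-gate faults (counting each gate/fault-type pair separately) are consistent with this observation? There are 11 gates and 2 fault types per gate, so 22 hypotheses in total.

Fault-free: n0=0, n1=0, n2=0, n3=1, n4=1, n5=1, n6=0, n7=1, n8=0, n9=1, n10=1 → Y1=1, Y2=1. Observed Y1=0, Y2=0.
  n0: none of the 2 fault types match ✗
  n1: stuck-at-1 ✓; others ✗
  n2: none of the 2 fault types match ✗
  n3: none of the 2 fault types match ✗
  n4: none of the 2 fault types match ✗
  n5: none of the 2 fault types match ✗
  n6: none of the 2 fault types match ✗
  n7: none of the 2 fault types match ✗
  n8: stuck-at-1 ✓; others ✗
  n9: stuck-at-0 ✓; others ✗
  n10: none of the 2 fault types match ✗
Consistent faults: {n1 stuck-at-1, n8 stuck-at-1, n9 stuck-at-0} — 3 in all.

3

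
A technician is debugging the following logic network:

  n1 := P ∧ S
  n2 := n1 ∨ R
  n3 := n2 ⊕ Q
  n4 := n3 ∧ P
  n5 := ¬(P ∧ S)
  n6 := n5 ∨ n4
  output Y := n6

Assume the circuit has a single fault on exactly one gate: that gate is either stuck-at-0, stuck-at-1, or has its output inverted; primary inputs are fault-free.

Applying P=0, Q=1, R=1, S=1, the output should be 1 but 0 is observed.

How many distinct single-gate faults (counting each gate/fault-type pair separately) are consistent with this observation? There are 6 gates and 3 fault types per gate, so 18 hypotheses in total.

Fault-free: n1=0, n2=1, n3=0, n4=0, n5=1, n6=1 → 1. Observed 0.
  n1: none of the 3 fault types match ✗
  n2: none of the 3 fault types match ✗
  n3: none of the 3 fault types match ✗
  n4: none of the 3 fault types match ✗
  n5: stuck-at-0, inverted output ✓; others ✗
  n6: stuck-at-0, inverted output ✓; others ✗
Consistent faults: {n5 stuck-at-0, n5 inverted output, n6 stuck-at-0, n6 inverted output} — 4 in all.

4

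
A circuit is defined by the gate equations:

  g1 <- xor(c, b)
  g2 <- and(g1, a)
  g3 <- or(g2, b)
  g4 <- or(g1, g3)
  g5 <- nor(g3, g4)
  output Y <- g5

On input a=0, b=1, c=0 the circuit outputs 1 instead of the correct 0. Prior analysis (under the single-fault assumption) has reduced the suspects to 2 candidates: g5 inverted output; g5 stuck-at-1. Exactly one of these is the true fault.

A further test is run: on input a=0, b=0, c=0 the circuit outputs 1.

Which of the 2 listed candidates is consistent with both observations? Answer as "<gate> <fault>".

g5 stuck-at-1

Evaluate each candidate on input a=0, b=0, c=0:
  g5 inverted output: g1=0, g2=0, g3=0, g4=0, g5=0 [inverted output] → 0 — eliminated
  g5 stuck-at-1: g1=0, g2=0, g3=0, g4=0, g5=1 [stuck-at-1] → 1 — matches
Only g5 stuck-at-1 reproduces the observed 1.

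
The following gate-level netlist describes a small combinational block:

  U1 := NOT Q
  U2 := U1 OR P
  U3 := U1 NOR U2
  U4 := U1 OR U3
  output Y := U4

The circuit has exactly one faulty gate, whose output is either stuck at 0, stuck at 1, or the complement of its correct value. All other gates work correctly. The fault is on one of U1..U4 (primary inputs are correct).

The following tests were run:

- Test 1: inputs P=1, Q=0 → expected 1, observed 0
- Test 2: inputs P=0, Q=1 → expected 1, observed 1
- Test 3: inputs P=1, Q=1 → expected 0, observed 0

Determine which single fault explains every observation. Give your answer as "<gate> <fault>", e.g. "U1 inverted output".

Fault-free values for test 1 (P=1, Q=0): U1=1, U2=1, U3=0, U4=1, giving Y=1. Observed 0.
Test 1: faults giving observed 0 are {U1 stuck-at-0, U1 inverted output, U4 stuck-at-0, U4 inverted output}.
Test 2 (P=0, Q=1): fault-free U1=0, U2=0, U3=1, U4=1 → 1; observed 1. Eliminates U4 stuck-at-0, U4 inverted output.
Test 3 (P=1, Q=1): fault-free U1=0, U2=1, U3=0, U4=0 → 0; observed 0. Eliminates U1 inverted output.
Only U1 stuck-at-0 is consistent with every test.

U1 stuck-at-0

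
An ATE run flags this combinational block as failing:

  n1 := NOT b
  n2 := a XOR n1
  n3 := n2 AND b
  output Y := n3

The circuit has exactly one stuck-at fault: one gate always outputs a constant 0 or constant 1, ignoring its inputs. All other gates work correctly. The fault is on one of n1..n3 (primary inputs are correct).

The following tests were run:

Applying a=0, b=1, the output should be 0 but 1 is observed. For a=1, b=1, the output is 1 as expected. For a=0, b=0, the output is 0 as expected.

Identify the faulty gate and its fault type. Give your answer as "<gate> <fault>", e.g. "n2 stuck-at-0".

n2 stuck-at-1

Fault-free values for test 1 (a=0, b=1): n1=0, n2=0, n3=0, giving Y=0. Observed 1.
Test 1: faults giving observed 1 are {n1 stuck-at-1, n2 stuck-at-1, n3 stuck-at-1}.
Test 2 (a=1, b=1): fault-free n1=0, n2=1, n3=1 → 1; observed 1. Eliminates n1 stuck-at-1.
Test 3 (a=0, b=0): fault-free n1=1, n2=1, n3=0 → 0; observed 0. Eliminates n3 stuck-at-1.
Only n2 stuck-at-1 is consistent with every test.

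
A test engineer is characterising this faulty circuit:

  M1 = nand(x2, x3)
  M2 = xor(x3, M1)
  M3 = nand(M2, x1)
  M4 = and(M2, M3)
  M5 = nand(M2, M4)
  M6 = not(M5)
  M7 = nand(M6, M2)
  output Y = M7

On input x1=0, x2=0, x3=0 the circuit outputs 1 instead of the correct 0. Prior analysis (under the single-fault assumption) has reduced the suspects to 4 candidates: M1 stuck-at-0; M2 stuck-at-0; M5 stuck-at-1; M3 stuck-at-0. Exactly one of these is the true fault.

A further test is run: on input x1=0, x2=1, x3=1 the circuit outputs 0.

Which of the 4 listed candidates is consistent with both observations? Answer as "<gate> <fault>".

M1 stuck-at-0

Evaluate each candidate on input x1=0, x2=1, x3=1:
  M1 stuck-at-0: M1=0 [stuck-at-0], M2=1, M3=1, M4=1, M5=0, M6=1, M7=0 → 0 — matches
  M2 stuck-at-0: M1=0, M2=0 [stuck-at-0], M3=1, M4=0, M5=1, M6=0, M7=1 → 1 — eliminated
  M5 stuck-at-1: M1=0, M2=1, M3=1, M4=1, M5=1 [stuck-at-1], M6=0, M7=1 → 1 — eliminated
  M3 stuck-at-0: M1=0, M2=1, M3=0 [stuck-at-0], M4=0, M5=1, M6=0, M7=1 → 1 — eliminated
Only M1 stuck-at-0 reproduces the observed 0.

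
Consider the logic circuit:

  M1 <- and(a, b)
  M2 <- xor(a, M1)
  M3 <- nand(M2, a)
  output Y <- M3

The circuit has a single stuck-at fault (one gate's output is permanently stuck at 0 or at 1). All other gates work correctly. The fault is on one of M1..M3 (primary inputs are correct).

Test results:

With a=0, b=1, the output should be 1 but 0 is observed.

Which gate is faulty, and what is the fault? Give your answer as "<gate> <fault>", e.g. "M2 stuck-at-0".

Fault-free values for test 1 (a=0, b=1): M1=0, M2=0, M3=1, giving Y=1. Observed 0.
Test 1: faults giving observed 0 are {M3 stuck-at-0}.
Only M3 stuck-at-0 is consistent with every test.

M3 stuck-at-0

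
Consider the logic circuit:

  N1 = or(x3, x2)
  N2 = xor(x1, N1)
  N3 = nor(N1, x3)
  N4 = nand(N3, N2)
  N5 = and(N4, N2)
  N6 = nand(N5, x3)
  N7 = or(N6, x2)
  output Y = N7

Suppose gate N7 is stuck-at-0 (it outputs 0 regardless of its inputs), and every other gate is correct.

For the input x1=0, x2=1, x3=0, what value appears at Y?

0

Propagate with N7 forced: N1=1, N2=1, N3=0, N4=1, N5=1, N6=1, N7=0 [stuck-at-0].
So Y = 0. (Without the fault it would be 1.)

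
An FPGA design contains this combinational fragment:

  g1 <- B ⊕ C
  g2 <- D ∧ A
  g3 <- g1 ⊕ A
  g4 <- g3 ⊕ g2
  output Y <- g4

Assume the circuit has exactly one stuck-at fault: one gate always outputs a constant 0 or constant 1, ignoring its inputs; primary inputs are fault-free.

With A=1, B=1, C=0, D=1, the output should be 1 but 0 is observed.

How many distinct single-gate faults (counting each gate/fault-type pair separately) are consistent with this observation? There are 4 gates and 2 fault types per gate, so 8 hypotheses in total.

Fault-free: g1=1, g2=1, g3=0, g4=1 → 1. Observed 0.
  g1 stuck-at-0: output 0 ✓
  g1 stuck-at-1: output 1 ✗
  g2 stuck-at-0: output 0 ✓
  g2 stuck-at-1: output 1 ✗
  g3 stuck-at-0: output 1 ✗
  g3 stuck-at-1: output 0 ✓
  g4 stuck-at-0: output 0 ✓
  g4 stuck-at-1: output 1 ✗
Consistent faults: {g1 stuck-at-0, g2 stuck-at-0, g3 stuck-at-1, g4 stuck-at-0} — 4 in all.

4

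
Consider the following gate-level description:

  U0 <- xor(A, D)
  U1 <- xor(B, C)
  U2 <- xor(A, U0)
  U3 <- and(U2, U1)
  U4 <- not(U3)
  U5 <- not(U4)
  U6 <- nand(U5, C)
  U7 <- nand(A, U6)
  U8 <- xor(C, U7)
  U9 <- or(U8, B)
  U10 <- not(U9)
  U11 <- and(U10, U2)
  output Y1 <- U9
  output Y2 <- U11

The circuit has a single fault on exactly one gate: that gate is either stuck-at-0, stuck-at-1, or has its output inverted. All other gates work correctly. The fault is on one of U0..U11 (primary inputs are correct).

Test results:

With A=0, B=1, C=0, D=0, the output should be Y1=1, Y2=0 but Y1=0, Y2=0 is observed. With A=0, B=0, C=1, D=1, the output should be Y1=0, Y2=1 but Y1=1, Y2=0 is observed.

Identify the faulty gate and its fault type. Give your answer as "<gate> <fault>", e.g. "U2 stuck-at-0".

Fault-free values for test 1 (A=0, B=1, C=0, D=0): U0=0, U1=1, U2=0, U3=0, U4=1, U5=0, U6=1, U7=1, U8=1, U9=1, U10=0, U11=0, giving Y1=1, Y2=0. Observed Y1=0, Y2=0.
Test 1: faults giving observed Y1=0, Y2=0 are {U9 stuck-at-0, U9 inverted output}.
Test 2 (A=0, B=0, C=1, D=1): fault-free U0=1, U1=1, U2=1, U3=1, U4=0, U5=1, U6=0, U7=1, U8=0, U9=0, U10=1, U11=1 → Y1=0, Y2=1; observed Y1=1, Y2=0. Eliminates U9 stuck-at-0.
Only U9 inverted output is consistent with every test.

U9 inverted output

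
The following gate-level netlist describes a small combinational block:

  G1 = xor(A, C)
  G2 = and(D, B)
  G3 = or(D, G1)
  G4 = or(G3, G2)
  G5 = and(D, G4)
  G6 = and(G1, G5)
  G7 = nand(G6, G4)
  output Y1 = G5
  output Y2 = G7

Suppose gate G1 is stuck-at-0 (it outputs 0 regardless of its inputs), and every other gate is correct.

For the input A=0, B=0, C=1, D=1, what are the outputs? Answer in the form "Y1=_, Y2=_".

Propagate with G1 forced: G1=0 [stuck-at-0], G2=0, G3=1, G4=1, G5=1, G6=0, G7=1.
So the outputs are Y1=1, Y2=1. (Without the fault they would be Y1=1, Y2=0.)

Y1=1, Y2=1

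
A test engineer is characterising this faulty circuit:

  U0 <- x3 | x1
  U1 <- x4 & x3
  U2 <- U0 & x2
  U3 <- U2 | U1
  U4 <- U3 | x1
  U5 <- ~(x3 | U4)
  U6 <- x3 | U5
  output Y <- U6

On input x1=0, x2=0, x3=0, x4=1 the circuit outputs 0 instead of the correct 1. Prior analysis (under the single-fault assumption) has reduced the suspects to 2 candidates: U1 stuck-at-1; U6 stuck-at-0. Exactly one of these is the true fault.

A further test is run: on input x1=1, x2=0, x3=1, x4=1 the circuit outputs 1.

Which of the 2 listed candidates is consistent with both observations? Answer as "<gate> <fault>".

U1 stuck-at-1

Evaluate each candidate on input x1=1, x2=0, x3=1, x4=1:
  U1 stuck-at-1: U0=1, U1=1 [stuck-at-1], U2=0, U3=1, U4=1, U5=0, U6=1 → 1 — matches
  U6 stuck-at-0: U0=1, U1=1, U2=0, U3=1, U4=1, U5=0, U6=0 [stuck-at-0] → 0 — eliminated
Only U1 stuck-at-1 reproduces the observed 1.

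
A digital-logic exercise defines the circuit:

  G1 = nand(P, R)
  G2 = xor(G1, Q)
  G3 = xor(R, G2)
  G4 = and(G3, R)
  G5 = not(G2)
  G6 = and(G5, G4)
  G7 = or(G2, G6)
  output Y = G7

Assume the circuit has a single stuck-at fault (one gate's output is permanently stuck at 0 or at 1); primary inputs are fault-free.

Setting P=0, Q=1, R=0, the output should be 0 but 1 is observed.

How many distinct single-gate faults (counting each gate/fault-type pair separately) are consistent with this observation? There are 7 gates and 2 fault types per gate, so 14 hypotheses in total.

5

Fault-free: G1=1, G2=0, G3=0, G4=0, G5=1, G6=0, G7=0 → 0. Observed 1.
  G1 stuck-at-0: output 1 ✓
  G1 stuck-at-1: output 0 ✗
  G2 stuck-at-0: output 0 ✗
  G2 stuck-at-1: output 1 ✓
  G3 stuck-at-0: output 0 ✗
  G3 stuck-at-1: output 0 ✗
  G4 stuck-at-0: output 0 ✗
  G4 stuck-at-1: output 1 ✓
  G5 stuck-at-0: output 0 ✗
  G5 stuck-at-1: output 0 ✗
  G6 stuck-at-0: output 0 ✗
  G6 stuck-at-1: output 1 ✓
  G7 stuck-at-0: output 0 ✗
  G7 stuck-at-1: output 1 ✓
Consistent faults: {G1 stuck-at-0, G2 stuck-at-1, G4 stuck-at-1, G6 stuck-at-1, G7 stuck-at-1} — 5 in all.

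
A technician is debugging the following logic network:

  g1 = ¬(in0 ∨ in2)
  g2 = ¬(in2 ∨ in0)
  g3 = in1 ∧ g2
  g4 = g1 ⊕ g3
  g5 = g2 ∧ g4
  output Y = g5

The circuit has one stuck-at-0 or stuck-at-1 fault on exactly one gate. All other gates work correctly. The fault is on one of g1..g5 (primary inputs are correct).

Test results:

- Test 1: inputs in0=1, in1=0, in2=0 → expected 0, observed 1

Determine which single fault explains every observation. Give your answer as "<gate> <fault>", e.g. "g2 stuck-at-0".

Fault-free values for test 1 (in0=1, in1=0, in2=0): g1=0, g2=0, g3=0, g4=0, g5=0, giving Y=0. Observed 1.
Test 1: faults giving observed 1 are {g5 stuck-at-1}.
Only g5 stuck-at-1 is consistent with every test.

g5 stuck-at-1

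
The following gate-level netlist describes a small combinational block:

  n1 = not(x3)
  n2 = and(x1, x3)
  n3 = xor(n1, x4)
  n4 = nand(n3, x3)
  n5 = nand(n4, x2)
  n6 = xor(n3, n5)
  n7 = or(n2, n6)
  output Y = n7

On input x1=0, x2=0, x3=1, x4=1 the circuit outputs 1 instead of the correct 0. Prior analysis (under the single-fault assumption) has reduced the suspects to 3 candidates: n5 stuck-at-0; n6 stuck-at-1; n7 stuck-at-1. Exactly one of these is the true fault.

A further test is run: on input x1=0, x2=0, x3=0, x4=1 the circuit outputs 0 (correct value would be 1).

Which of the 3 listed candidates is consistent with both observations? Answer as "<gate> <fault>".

Evaluate each candidate on input x1=0, x2=0, x3=0, x4=1:
  n5 stuck-at-0: n1=1, n2=0, n3=0, n4=1, n5=0 [stuck-at-0], n6=0, n7=0 → 0 — matches
  n6 stuck-at-1: n1=1, n2=0, n3=0, n4=1, n5=1, n6=1 [stuck-at-1], n7=1 → 1 — eliminated
  n7 stuck-at-1: n1=1, n2=0, n3=0, n4=1, n5=1, n6=1, n7=1 [stuck-at-1] → 1 — eliminated
Only n5 stuck-at-0 reproduces the observed 0.

n5 stuck-at-0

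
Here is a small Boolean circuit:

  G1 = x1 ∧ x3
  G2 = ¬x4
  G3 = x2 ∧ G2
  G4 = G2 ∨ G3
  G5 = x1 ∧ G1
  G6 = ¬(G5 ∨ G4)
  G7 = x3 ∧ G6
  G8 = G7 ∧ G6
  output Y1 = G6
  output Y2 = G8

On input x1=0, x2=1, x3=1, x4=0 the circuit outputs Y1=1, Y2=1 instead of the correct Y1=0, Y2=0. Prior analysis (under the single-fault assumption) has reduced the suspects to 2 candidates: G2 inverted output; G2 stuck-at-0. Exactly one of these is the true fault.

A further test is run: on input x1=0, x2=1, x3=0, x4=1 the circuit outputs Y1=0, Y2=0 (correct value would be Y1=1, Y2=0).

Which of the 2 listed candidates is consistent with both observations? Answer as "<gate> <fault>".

G2 inverted output

Evaluate each candidate on input x1=0, x2=1, x3=0, x4=1:
  G2 inverted output: G1=0, G2=1 [inverted output], G3=1, G4=1, G5=0, G6=0, G7=0, G8=0 → Y1=0, Y2=0 — matches
  G2 stuck-at-0: G1=0, G2=0 [stuck-at-0], G3=0, G4=0, G5=0, G6=1, G7=0, G8=0 → Y1=1, Y2=0 — eliminated
Only G2 inverted output reproduces the observed Y1=0, Y2=0.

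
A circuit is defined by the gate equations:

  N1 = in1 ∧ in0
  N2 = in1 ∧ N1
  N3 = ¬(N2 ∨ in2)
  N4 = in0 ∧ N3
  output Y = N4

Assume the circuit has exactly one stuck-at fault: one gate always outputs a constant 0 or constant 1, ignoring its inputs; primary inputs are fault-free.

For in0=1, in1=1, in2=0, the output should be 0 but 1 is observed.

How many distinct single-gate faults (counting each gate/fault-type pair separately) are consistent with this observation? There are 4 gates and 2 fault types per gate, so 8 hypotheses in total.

Fault-free: N1=1, N2=1, N3=0, N4=0 → 0. Observed 1.
  N1 stuck-at-0: output 1 ✓
  N1 stuck-at-1: output 0 ✗
  N2 stuck-at-0: output 1 ✓
  N2 stuck-at-1: output 0 ✗
  N3 stuck-at-0: output 0 ✗
  N3 stuck-at-1: output 1 ✓
  N4 stuck-at-0: output 0 ✗
  N4 stuck-at-1: output 1 ✓
Consistent faults: {N1 stuck-at-0, N2 stuck-at-0, N3 stuck-at-1, N4 stuck-at-1} — 4 in all.

4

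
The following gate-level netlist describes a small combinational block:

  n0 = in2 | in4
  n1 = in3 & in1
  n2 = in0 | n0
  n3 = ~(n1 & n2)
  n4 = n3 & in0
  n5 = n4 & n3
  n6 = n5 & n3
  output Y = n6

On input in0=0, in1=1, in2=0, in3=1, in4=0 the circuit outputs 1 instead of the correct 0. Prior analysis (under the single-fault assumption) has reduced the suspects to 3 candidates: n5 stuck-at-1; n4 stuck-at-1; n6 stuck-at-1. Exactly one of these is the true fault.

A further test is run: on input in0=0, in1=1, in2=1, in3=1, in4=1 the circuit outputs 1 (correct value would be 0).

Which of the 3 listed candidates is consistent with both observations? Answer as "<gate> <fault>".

Evaluate each candidate on input in0=0, in1=1, in2=1, in3=1, in4=1:
  n5 stuck-at-1: n0=1, n1=1, n2=1, n3=0, n4=0, n5=1 [stuck-at-1], n6=0 → 0 — eliminated
  n4 stuck-at-1: n0=1, n1=1, n2=1, n3=0, n4=1 [stuck-at-1], n5=0, n6=0 → 0 — eliminated
  n6 stuck-at-1: n0=1, n1=1, n2=1, n3=0, n4=0, n5=0, n6=1 [stuck-at-1] → 1 — matches
Only n6 stuck-at-1 reproduces the observed 1.

n6 stuck-at-1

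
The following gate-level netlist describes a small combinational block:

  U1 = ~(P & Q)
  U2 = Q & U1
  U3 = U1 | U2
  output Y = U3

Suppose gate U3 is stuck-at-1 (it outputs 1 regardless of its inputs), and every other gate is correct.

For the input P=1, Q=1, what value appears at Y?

1

Propagate with U3 forced: U1=0, U2=0, U3=1 [stuck-at-1].
So Y = 1. (Without the fault it would be 0.)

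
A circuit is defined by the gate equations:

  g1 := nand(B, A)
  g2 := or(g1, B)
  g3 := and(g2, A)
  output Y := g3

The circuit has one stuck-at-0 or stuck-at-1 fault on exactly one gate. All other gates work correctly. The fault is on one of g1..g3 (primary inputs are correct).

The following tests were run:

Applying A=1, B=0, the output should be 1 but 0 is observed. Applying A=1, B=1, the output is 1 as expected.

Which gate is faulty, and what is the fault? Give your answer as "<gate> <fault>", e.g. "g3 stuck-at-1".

g1 stuck-at-0

Fault-free values for test 1 (A=1, B=0): g1=1, g2=1, g3=1, giving Y=1. Observed 0.
Test 1: faults giving observed 0 are {g1 stuck-at-0, g2 stuck-at-0, g3 stuck-at-0}.
Test 2 (A=1, B=1): fault-free g1=0, g2=1, g3=1 → 1; observed 1. Eliminates g2 stuck-at-0, g3 stuck-at-0.
Only g1 stuck-at-0 is consistent with every test.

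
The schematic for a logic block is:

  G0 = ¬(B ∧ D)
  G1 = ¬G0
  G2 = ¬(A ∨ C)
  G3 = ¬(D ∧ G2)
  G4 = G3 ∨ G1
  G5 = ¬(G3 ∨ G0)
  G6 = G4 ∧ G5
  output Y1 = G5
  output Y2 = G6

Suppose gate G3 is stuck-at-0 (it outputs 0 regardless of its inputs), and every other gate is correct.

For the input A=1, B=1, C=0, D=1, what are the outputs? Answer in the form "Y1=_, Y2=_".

Y1=1, Y2=1

Propagate with G3 forced: G0=0, G1=1, G2=0, G3=0 [stuck-at-0], G4=1, G5=1, G6=1.
So the outputs are Y1=1, Y2=1. (Without the fault they would be Y1=0, Y2=0.)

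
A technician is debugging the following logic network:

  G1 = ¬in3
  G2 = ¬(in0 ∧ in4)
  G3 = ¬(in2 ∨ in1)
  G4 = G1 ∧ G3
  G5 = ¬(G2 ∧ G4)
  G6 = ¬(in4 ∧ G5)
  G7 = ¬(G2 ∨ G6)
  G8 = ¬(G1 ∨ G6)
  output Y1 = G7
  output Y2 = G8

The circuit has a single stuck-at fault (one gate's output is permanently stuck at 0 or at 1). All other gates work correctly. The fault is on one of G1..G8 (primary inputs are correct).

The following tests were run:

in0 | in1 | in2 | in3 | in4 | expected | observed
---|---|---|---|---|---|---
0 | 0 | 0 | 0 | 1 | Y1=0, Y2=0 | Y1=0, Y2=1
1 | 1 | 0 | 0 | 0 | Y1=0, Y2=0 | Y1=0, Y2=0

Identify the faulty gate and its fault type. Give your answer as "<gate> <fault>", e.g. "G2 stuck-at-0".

Fault-free values for test 1 (in0=0, in1=0, in2=0, in3=0, in4=1): G1=1, G2=1, G3=1, G4=1, G5=0, G6=1, G7=0, G8=0, giving Y1=0, Y2=0. Observed Y1=0, Y2=1.
Test 1: faults giving observed Y1=0, Y2=1 are {G1 stuck-at-0, G8 stuck-at-1}.
Test 2 (in0=1, in1=1, in2=0, in3=0, in4=0): fault-free G1=1, G2=1, G3=0, G4=0, G5=1, G6=1, G7=0, G8=0 → Y1=0, Y2=0; observed Y1=0, Y2=0. Eliminates G8 stuck-at-1.
Only G1 stuck-at-0 is consistent with every test.

G1 stuck-at-0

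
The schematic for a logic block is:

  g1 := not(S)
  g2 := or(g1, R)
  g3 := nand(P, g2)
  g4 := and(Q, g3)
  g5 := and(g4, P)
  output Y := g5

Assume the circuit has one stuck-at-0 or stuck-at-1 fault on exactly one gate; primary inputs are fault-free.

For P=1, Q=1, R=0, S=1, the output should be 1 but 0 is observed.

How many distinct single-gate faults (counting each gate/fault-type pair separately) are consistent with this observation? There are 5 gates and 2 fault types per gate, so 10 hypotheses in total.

Fault-free: g1=0, g2=0, g3=1, g4=1, g5=1 → 1. Observed 0.
  g1 stuck-at-0: output 1 ✗
  g1 stuck-at-1: output 0 ✓
  g2 stuck-at-0: output 1 ✗
  g2 stuck-at-1: output 0 ✓
  g3 stuck-at-0: output 0 ✓
  g3 stuck-at-1: output 1 ✗
  g4 stuck-at-0: output 0 ✓
  g4 stuck-at-1: output 1 ✗
  g5 stuck-at-0: output 0 ✓
  g5 stuck-at-1: output 1 ✗
Consistent faults: {g1 stuck-at-1, g2 stuck-at-1, g3 stuck-at-0, g4 stuck-at-0, g5 stuck-at-0} — 5 in all.

5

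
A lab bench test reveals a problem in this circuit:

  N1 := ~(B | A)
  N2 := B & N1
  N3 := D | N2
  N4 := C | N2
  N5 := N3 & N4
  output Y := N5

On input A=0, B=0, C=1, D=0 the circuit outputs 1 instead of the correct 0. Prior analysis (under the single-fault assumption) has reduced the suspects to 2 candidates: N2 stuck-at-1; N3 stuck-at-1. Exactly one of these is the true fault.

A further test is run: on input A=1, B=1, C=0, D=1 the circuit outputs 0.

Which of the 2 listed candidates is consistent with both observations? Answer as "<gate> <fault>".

N3 stuck-at-1

Evaluate each candidate on input A=1, B=1, C=0, D=1:
  N2 stuck-at-1: N1=0, N2=1 [stuck-at-1], N3=1, N4=1, N5=1 → 1 — eliminated
  N3 stuck-at-1: N1=0, N2=0, N3=1 [stuck-at-1], N4=0, N5=0 → 0 — matches
Only N3 stuck-at-1 reproduces the observed 0.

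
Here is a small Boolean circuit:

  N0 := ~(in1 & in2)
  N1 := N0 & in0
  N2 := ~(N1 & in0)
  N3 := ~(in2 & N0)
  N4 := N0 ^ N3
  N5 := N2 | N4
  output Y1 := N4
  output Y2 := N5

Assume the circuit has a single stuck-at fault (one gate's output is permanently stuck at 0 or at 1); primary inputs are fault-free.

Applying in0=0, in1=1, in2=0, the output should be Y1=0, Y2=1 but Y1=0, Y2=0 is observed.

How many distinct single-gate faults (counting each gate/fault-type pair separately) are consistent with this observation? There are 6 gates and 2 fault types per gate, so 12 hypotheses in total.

Fault-free: N0=1, N1=0, N2=1, N3=1, N4=0, N5=1 → Y1=0, Y2=1. Observed Y1=0, Y2=0.
  N0 stuck-at-0: output Y1=1, Y2=1 ✗
  N0 stuck-at-1: output Y1=0, Y2=1 ✗
  N1 stuck-at-0: output Y1=0, Y2=1 ✗
  N1 stuck-at-1: output Y1=0, Y2=1 ✗
  N2 stuck-at-0: output Y1=0, Y2=0 ✓
  N2 stuck-at-1: output Y1=0, Y2=1 ✗
  N3 stuck-at-0: output Y1=1, Y2=1 ✗
  N3 stuck-at-1: output Y1=0, Y2=1 ✗
  N4 stuck-at-0: output Y1=0, Y2=1 ✗
  N4 stuck-at-1: output Y1=1, Y2=1 ✗
  N5 stuck-at-0: output Y1=0, Y2=0 ✓
  N5 stuck-at-1: output Y1=0, Y2=1 ✗
Consistent faults: {N2 stuck-at-0, N5 stuck-at-0} — 2 in all.

2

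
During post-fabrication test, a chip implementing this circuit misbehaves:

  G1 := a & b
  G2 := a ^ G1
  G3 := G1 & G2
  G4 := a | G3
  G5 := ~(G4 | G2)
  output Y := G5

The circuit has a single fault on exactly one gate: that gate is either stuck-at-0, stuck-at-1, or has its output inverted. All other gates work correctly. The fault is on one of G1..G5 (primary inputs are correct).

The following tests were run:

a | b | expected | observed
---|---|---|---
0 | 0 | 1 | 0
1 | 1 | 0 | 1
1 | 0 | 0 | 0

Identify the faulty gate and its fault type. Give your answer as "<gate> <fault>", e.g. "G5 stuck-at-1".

G4 inverted output

Fault-free values for test 1 (a=0, b=0): G1=0, G2=0, G3=0, G4=0, G5=1, giving Y=1. Observed 0.
Test 1: faults giving observed 0 are {G1 stuck-at-1, G1 inverted output, G2 stuck-at-1, G2 inverted output, G3 stuck-at-1, G3 inverted output, G4 stuck-at-1, G4 inverted output, G5 stuck-at-0, G5 inverted output}.
Test 2 (a=1, b=1): fault-free G1=1, G2=0, G3=0, G4=1, G5=0 → 0; observed 1. Eliminates G1 stuck-at-1, G1 inverted output, G2 stuck-at-1, G2 inverted output, G3 stuck-at-1, G3 inverted output, G4 stuck-at-1, G5 stuck-at-0.
Test 3 (a=1, b=0): fault-free G1=0, G2=1, G3=0, G4=1, G5=0 → 0; observed 0. Eliminates G5 inverted output.
Only G4 inverted output is consistent with every test.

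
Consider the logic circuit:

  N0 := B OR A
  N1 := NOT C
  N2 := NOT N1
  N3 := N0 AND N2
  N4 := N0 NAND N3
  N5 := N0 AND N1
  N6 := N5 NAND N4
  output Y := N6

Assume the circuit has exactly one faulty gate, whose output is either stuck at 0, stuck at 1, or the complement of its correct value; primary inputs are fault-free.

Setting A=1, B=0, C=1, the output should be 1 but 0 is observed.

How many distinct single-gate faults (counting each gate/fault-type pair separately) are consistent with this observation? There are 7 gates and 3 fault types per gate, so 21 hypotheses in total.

4

Fault-free: N0=1, N1=0, N2=1, N3=1, N4=0, N5=0, N6=1 → 1. Observed 0.
  N0: none of the 3 fault types match ✗
  N1: stuck-at-1, inverted output ✓; others ✗
  N2: none of the 3 fault types match ✗
  N3: none of the 3 fault types match ✗
  N4: none of the 3 fault types match ✗
  N5: none of the 3 fault types match ✗
  N6: stuck-at-0, inverted output ✓; others ✗
Consistent faults: {N1 stuck-at-1, N1 inverted output, N6 stuck-at-0, N6 inverted output} — 4 in all.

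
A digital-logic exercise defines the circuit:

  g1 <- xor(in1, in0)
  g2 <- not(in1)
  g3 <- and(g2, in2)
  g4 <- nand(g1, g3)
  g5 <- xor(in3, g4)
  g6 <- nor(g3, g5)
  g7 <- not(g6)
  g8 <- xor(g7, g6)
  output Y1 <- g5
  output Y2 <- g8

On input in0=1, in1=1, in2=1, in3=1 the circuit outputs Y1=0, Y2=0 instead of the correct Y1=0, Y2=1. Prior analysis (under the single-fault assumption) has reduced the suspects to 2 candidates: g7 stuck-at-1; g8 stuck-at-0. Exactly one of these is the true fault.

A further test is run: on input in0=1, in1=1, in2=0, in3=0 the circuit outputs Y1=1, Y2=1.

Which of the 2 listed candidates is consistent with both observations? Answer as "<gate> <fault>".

g7 stuck-at-1

Evaluate each candidate on input in0=1, in1=1, in2=0, in3=0:
  g7 stuck-at-1: g1=0, g2=0, g3=0, g4=1, g5=1, g6=0, g7=1 [stuck-at-1], g8=1 → Y1=1, Y2=1 — matches
  g8 stuck-at-0: g1=0, g2=0, g3=0, g4=1, g5=1, g6=0, g7=1, g8=0 [stuck-at-0] → Y1=1, Y2=0 — eliminated
Only g7 stuck-at-1 reproduces the observed Y1=1, Y2=1.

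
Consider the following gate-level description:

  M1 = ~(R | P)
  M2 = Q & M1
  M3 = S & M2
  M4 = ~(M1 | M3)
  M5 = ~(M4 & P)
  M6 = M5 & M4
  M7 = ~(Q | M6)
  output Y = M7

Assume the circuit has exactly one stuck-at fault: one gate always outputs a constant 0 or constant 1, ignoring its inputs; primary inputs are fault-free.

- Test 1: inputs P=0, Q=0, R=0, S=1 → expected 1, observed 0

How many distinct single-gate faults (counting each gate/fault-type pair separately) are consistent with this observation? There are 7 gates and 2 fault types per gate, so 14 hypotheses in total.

Fault-free: M1=1, M2=0, M3=0, M4=0, M5=1, M6=0, M7=1 → 1. Observed 0.
  M1 stuck-at-0: output 0 ✓
  M1 stuck-at-1: output 1 ✗
  M2 stuck-at-0: output 1 ✗
  M2 stuck-at-1: output 1 ✗
  M3 stuck-at-0: output 1 ✗
  M3 stuck-at-1: output 1 ✗
  M4 stuck-at-0: output 1 ✗
  M4 stuck-at-1: output 0 ✓
  M5 stuck-at-0: output 1 ✗
  M5 stuck-at-1: output 1 ✗
  M6 stuck-at-0: output 1 ✗
  M6 stuck-at-1: output 0 ✓
  M7 stuck-at-0: output 0 ✓
  M7 stuck-at-1: output 1 ✗
Consistent faults: {M1 stuck-at-0, M4 stuck-at-1, M6 stuck-at-1, M7 stuck-at-0} — 4 in all.

4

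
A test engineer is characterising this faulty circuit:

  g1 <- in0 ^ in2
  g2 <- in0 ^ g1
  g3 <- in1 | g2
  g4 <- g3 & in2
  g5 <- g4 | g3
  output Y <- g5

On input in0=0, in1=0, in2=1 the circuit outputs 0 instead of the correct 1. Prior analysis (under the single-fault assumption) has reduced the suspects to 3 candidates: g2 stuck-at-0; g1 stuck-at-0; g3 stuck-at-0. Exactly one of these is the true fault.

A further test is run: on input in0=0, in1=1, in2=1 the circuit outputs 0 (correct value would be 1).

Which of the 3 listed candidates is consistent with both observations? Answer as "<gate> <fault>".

Evaluate each candidate on input in0=0, in1=1, in2=1:
  g2 stuck-at-0: g1=1, g2=0 [stuck-at-0], g3=1, g4=1, g5=1 → 1 — eliminated
  g1 stuck-at-0: g1=0 [stuck-at-0], g2=0, g3=1, g4=1, g5=1 → 1 — eliminated
  g3 stuck-at-0: g1=1, g2=1, g3=0 [stuck-at-0], g4=0, g5=0 → 0 — matches
Only g3 stuck-at-0 reproduces the observed 0.

g3 stuck-at-0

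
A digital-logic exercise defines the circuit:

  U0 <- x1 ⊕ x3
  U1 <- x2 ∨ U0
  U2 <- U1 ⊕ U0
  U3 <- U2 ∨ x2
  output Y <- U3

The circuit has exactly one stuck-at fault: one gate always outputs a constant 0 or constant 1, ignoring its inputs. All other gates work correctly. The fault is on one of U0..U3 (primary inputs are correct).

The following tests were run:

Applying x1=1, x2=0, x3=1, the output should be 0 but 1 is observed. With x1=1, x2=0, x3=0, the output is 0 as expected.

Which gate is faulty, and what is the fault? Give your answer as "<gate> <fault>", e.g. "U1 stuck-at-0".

Fault-free values for test 1 (x1=1, x2=0, x3=1): U0=0, U1=0, U2=0, U3=0, giving Y=0. Observed 1.
Test 1: faults giving observed 1 are {U1 stuck-at-1, U2 stuck-at-1, U3 stuck-at-1}.
Test 2 (x1=1, x2=0, x3=0): fault-free U0=1, U1=1, U2=0, U3=0 → 0; observed 0. Eliminates U2 stuck-at-1, U3 stuck-at-1.
Only U1 stuck-at-1 is consistent with every test.

U1 stuck-at-1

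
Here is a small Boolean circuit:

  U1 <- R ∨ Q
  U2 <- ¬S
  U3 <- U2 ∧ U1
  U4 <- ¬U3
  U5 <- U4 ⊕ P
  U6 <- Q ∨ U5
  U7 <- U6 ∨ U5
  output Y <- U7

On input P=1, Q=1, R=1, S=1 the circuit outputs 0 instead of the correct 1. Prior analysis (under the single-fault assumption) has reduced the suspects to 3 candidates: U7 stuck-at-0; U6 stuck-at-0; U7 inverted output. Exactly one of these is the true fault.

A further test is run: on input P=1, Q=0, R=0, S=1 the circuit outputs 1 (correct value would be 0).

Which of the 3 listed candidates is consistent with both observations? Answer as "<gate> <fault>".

Evaluate each candidate on input P=1, Q=0, R=0, S=1:
  U7 stuck-at-0: U1=0, U2=0, U3=0, U4=1, U5=0, U6=0, U7=0 [stuck-at-0] → 0 — eliminated
  U6 stuck-at-0: U1=0, U2=0, U3=0, U4=1, U5=0, U6=0 [stuck-at-0], U7=0 → 0 — eliminated
  U7 inverted output: U1=0, U2=0, U3=0, U4=1, U5=0, U6=0, U7=1 [inverted output] → 1 — matches
Only U7 inverted output reproduces the observed 1.

U7 inverted output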